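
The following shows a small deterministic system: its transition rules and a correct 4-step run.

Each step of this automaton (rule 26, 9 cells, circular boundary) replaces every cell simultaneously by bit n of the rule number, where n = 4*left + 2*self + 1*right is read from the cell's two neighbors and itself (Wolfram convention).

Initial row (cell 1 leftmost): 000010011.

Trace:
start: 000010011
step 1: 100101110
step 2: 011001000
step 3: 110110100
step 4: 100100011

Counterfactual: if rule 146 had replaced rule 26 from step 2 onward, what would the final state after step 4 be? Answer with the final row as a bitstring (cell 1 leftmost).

011000000

(re-executing steps 2..4 under rule 146; state before step 2: 100101110)
step 2: 011000100
step 3: 100101010
step 4: 011000000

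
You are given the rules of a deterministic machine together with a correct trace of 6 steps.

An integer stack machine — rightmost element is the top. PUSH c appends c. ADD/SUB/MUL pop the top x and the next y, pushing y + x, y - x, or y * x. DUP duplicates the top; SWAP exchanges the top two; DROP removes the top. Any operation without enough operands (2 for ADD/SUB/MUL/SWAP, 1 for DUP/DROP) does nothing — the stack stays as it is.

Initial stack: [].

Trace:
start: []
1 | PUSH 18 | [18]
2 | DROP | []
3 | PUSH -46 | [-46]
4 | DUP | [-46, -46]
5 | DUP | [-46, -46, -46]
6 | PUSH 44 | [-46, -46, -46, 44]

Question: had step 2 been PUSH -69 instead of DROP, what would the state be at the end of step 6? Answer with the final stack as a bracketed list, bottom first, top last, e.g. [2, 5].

[18, -69, -46, -46, -46, 44]

(re-executing from step 2 with the substitution; state before step 2: [18])
2 | PUSH -69 | [18, -69]
3 | PUSH -46 | [18, -69, -46]
4 | DUP | [18, -69, -46, -46]
5 | DUP | [18, -69, -46, -46, -46]
6 | PUSH 44 | [18, -69, -46, -46, -46, 44]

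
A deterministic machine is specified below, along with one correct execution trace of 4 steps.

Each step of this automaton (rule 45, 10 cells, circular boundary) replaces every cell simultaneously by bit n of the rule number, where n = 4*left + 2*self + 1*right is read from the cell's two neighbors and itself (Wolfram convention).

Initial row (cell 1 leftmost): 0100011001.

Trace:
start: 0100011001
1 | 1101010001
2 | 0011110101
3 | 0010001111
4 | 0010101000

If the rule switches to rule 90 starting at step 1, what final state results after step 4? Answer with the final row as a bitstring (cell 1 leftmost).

1111000101

(re-executing steps 1..4 under rule 90; state before step 1: 0100011001)
1 | 0010111110
2 | 0100100011
3 | 0011010111
4 | 1111000101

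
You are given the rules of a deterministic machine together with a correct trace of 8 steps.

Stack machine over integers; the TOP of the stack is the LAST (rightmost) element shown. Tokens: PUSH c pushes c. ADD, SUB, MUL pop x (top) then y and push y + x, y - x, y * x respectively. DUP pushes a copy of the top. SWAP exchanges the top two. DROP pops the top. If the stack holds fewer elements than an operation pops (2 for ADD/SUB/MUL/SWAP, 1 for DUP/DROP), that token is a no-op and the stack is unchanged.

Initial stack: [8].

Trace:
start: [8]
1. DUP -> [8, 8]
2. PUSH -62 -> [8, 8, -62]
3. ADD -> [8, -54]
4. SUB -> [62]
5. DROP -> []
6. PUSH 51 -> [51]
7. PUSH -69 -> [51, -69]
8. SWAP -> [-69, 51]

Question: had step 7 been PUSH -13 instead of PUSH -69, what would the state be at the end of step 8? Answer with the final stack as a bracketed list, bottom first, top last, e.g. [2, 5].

(re-executing from step 7 with the substitution; state before step 7: [51])
7. PUSH -13 -> [51, -13]
8. SWAP -> [-13, 51]

[-13, 51]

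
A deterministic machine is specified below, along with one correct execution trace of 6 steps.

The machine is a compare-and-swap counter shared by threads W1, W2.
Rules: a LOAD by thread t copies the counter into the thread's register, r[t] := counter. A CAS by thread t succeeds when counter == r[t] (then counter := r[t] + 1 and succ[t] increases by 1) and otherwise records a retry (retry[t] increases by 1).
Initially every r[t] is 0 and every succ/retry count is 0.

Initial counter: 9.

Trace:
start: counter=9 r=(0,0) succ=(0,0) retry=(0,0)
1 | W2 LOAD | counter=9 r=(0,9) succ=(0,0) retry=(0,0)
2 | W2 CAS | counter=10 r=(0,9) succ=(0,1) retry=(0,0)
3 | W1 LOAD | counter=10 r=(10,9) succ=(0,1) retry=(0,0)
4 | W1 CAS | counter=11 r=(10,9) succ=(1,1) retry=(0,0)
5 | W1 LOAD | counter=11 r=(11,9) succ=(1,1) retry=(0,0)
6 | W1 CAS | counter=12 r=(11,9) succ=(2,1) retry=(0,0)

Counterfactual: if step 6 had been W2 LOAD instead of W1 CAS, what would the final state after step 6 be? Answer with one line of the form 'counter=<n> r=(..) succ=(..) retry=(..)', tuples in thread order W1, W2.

counter=11 r=(11,11) succ=(1,1) retry=(0,0)

(re-executing from step 6 with the substitution; state before step 6: counter=11 r=(11,9) succ=(1,1) retry=(0,0))
6 | W2 LOAD | counter=11 r=(11,11) succ=(1,1) retry=(0,0)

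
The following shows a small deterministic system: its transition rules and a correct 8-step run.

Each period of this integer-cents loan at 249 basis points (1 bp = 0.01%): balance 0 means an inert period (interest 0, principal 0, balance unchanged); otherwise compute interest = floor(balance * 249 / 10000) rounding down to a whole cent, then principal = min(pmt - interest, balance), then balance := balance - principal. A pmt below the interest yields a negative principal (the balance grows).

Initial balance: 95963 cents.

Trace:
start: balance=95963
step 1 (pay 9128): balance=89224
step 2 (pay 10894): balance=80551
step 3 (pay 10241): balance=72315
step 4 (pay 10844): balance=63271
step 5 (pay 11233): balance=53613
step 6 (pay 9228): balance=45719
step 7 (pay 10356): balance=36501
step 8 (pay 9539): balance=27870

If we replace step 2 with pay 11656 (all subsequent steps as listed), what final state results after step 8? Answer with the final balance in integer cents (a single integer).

(re-executing from step 2 with the substitution; state before step 2: balance=89224)
step 2 (pay 11656): balance=79789
step 3 (pay 10241): balance=71534
step 4 (pay 10844): balance=62471
step 5 (pay 11233): balance=52793
step 6 (pay 9228): balance=44879
step 7 (pay 10356): balance=35640
step 8 (pay 9539): balance=26988

26988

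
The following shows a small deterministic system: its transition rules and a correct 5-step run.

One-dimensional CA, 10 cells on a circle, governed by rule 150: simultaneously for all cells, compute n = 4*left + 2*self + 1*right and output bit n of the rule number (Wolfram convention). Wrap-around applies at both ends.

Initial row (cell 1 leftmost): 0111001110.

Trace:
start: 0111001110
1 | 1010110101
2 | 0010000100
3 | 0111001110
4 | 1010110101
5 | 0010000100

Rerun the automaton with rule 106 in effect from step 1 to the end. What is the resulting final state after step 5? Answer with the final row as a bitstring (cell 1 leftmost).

(re-executing steps 1..5 under rule 106; state before step 1: 0111001110)
1 | 1101011010
2 | 1110111101
3 | 0011100111
4 | 0110101101
5 | 1111011110

1111011110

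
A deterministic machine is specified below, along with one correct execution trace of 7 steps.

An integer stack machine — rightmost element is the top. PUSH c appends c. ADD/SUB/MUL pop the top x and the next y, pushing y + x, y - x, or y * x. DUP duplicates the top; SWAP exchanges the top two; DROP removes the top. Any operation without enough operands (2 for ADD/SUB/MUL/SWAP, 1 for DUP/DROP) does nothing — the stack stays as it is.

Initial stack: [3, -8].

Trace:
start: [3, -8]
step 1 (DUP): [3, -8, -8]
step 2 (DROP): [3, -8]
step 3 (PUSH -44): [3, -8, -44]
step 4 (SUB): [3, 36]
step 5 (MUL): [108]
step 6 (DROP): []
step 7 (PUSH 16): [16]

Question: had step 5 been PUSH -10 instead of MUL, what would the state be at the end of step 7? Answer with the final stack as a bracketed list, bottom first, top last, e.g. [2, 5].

[3, 36, 16]

(re-executing from step 5 with the substitution; state before step 5: [3, 36])
step 5 (PUSH -10): [3, 36, -10]
step 6 (DROP): [3, 36]
step 7 (PUSH 16): [3, 36, 16]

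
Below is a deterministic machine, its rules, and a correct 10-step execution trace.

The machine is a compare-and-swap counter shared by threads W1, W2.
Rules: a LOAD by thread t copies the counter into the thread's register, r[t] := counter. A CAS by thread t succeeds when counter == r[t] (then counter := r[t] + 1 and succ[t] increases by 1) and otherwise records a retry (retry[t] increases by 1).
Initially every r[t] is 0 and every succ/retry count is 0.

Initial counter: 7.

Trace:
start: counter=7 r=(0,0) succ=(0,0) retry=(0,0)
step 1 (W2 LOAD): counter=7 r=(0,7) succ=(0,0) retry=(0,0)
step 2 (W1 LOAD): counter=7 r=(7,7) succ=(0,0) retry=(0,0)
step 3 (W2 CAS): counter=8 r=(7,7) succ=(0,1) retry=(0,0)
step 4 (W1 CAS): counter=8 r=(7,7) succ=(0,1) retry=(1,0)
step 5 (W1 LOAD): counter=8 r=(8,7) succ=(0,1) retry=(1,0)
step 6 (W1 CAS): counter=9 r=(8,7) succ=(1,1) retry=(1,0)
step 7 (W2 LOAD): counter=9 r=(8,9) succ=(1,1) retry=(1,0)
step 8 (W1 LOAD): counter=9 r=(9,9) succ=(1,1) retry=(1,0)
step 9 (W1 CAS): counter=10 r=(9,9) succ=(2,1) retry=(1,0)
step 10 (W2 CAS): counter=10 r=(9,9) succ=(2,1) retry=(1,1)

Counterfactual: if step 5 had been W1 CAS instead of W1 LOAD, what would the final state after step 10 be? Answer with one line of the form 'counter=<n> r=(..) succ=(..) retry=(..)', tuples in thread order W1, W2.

counter=9 r=(8,8) succ=(1,1) retry=(3,1)

(re-executing from step 5 with the substitution; state before step 5: counter=8 r=(7,7) succ=(0,1) retry=(1,0))
step 5 (W1 CAS): counter=8 r=(7,7) succ=(0,1) retry=(2,0)
step 6 (W1 CAS): counter=8 r=(7,7) succ=(0,1) retry=(3,0)
step 7 (W2 LOAD): counter=8 r=(7,8) succ=(0,1) retry=(3,0)
step 8 (W1 LOAD): counter=8 r=(8,8) succ=(0,1) retry=(3,0)
step 9 (W1 CAS): counter=9 r=(8,8) succ=(1,1) retry=(3,0)
step 10 (W2 CAS): counter=9 r=(8,8) succ=(1,1) retry=(3,1)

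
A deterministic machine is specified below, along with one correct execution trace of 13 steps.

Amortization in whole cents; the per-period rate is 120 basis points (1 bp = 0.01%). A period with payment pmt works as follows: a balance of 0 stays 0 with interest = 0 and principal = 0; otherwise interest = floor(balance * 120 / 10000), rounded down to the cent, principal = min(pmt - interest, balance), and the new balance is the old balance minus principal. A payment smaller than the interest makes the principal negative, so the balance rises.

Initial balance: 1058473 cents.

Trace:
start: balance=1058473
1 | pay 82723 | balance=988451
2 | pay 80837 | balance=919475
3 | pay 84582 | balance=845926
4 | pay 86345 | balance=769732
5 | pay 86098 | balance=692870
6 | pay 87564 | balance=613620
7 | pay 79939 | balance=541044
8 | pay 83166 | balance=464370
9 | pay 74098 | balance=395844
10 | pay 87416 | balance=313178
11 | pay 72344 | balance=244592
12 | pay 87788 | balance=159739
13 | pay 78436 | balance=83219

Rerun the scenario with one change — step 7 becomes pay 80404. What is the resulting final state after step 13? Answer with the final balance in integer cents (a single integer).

(re-executing from step 7 with the substitution; state before step 7: balance=613620)
7 | pay 80404 | balance=540579
8 | pay 83166 | balance=463899
9 | pay 74098 | balance=395367
10 | pay 87416 | balance=312695
11 | pay 72344 | balance=244103
12 | pay 87788 | balance=159244
13 | pay 78436 | balance=82718

82718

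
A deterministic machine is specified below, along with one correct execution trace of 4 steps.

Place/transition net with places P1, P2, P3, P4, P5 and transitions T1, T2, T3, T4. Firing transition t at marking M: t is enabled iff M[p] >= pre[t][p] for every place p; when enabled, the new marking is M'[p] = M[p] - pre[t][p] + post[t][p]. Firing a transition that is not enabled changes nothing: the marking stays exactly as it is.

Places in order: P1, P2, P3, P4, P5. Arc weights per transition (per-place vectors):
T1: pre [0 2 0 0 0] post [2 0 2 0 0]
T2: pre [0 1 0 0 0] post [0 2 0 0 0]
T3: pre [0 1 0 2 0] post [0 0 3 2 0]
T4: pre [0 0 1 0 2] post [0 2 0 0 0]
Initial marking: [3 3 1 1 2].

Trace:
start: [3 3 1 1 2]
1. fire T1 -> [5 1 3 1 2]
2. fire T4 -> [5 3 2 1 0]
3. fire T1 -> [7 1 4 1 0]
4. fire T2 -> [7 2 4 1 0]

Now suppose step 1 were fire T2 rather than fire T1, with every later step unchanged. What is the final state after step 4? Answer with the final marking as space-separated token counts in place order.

5 5 2 1 0

(re-executing from step 1 with the substitution; state before step 1: [3 3 1 1 2])
1. fire T2 -> [3 4 1 1 2]
2. fire T4 -> [3 6 0 1 0]
3. fire T1 -> [5 4 2 1 0]
4. fire T2 -> [5 5 2 1 0]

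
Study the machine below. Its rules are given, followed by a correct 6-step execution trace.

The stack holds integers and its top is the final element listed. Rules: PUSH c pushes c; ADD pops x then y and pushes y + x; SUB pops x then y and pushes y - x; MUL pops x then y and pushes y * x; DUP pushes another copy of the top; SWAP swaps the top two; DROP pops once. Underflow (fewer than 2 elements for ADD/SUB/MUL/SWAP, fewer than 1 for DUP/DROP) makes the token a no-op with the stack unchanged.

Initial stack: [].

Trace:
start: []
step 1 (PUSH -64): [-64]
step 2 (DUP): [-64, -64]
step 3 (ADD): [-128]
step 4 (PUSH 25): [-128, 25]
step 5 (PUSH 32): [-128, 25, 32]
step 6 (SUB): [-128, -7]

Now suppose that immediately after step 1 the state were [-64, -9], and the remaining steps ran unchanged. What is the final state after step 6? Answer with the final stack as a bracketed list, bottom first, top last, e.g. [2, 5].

[-64, -18, -7]

state after step 1 := [-64, -9]
step 2 (DUP): [-64, -9, -9]
step 3 (ADD): [-64, -18]
step 4 (PUSH 25): [-64, -18, 25]
step 5 (PUSH 32): [-64, -18, 25, 32]
step 6 (SUB): [-64, -18, -7]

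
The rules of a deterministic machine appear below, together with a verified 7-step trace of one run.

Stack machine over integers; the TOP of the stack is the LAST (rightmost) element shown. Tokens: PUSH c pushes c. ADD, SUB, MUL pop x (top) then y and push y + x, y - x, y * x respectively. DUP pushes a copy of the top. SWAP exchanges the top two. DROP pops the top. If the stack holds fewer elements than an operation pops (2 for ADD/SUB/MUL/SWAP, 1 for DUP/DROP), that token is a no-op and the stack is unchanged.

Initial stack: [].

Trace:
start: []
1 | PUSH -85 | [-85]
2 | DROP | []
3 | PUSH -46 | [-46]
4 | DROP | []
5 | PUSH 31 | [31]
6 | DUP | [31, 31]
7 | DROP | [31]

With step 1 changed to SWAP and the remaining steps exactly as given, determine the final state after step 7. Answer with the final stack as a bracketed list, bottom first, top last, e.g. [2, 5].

[31]

(re-executing from step 1 with the substitution; state before step 1: [])
1 | SWAP | []
2 | DROP | []
3 | PUSH -46 | [-46]
4 | DROP | []
5 | PUSH 31 | [31]
6 | DUP | [31, 31]
7 | DROP | [31]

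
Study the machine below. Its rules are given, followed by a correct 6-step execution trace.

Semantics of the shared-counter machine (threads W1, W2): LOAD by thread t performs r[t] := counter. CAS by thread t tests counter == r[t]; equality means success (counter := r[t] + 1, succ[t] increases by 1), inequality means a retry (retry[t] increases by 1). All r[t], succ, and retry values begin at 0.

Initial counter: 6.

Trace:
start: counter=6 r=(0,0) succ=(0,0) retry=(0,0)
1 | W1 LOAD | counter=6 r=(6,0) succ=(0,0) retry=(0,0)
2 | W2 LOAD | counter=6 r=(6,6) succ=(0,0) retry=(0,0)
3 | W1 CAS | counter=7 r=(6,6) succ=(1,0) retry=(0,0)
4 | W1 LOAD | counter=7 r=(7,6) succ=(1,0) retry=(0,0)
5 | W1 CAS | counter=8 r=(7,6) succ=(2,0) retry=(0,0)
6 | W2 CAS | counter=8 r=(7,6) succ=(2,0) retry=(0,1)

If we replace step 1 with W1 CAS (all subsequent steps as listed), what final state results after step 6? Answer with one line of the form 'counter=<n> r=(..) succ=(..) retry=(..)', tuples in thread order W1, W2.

(re-executing from step 1 with the substitution; state before step 1: counter=6 r=(0,0) succ=(0,0) retry=(0,0))
1 | W1 CAS | counter=6 r=(0,0) succ=(0,0) retry=(1,0)
2 | W2 LOAD | counter=6 r=(0,6) succ=(0,0) retry=(1,0)
3 | W1 CAS | counter=6 r=(0,6) succ=(0,0) retry=(2,0)
4 | W1 LOAD | counter=6 r=(6,6) succ=(0,0) retry=(2,0)
5 | W1 CAS | counter=7 r=(6,6) succ=(1,0) retry=(2,0)
6 | W2 CAS | counter=7 r=(6,6) succ=(1,0) retry=(2,1)

counter=7 r=(6,6) succ=(1,0) retry=(2,1)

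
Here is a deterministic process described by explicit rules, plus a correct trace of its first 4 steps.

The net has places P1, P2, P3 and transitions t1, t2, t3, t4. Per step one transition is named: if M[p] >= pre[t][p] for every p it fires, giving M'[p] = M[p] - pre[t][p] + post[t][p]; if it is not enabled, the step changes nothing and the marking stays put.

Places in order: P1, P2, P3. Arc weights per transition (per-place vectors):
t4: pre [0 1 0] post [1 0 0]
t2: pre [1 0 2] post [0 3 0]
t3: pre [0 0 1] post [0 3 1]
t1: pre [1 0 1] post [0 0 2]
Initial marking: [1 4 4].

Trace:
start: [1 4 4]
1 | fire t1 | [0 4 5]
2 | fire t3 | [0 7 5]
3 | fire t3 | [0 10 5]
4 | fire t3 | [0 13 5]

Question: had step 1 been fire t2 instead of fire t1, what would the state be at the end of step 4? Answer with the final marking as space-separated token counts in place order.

(re-executing from step 1 with the substitution; state before step 1: [1 4 4])
1 | fire t2 | [0 7 2]
2 | fire t3 | [0 10 2]
3 | fire t3 | [0 13 2]
4 | fire t3 | [0 16 2]

0 16 2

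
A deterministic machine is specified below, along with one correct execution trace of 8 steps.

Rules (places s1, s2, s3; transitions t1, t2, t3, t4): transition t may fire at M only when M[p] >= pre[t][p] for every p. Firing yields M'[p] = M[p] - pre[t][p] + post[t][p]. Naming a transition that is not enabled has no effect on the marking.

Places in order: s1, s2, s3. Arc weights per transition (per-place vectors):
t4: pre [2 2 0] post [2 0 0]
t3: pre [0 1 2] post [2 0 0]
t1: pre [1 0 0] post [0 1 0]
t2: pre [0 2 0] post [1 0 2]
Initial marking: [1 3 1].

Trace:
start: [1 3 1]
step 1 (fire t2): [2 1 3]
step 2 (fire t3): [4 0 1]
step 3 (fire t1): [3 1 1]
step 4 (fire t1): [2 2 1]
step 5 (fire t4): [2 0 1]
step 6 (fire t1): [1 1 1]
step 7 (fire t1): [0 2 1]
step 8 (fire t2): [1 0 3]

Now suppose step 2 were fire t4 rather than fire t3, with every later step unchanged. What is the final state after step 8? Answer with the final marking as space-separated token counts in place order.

(re-executing from step 2 with the substitution; state before step 2: [2 1 3])
step 2 (fire t4): [2 1 3]
step 3 (fire t1): [1 2 3]
step 4 (fire t1): [0 3 3]
step 5 (fire t4): [0 3 3]
step 6 (fire t1): [0 3 3]
step 7 (fire t1): [0 3 3]
step 8 (fire t2): [1 1 5]

1 1 5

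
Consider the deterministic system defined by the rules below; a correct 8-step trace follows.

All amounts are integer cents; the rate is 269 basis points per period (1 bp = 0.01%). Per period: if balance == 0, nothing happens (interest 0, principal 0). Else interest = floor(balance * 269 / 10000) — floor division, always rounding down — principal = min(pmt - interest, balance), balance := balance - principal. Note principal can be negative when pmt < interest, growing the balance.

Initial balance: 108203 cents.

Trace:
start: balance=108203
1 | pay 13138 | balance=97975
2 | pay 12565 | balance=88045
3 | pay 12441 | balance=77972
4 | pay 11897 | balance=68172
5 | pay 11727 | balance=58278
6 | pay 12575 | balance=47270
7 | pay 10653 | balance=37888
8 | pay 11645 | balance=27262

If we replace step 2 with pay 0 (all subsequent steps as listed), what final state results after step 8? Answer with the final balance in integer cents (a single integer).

41997

(re-executing from step 2 with the substitution; state before step 2: balance=97975)
2 | pay 0 | balance=100610
3 | pay 12441 | balance=90875
4 | pay 11897 | balance=81422
5 | pay 11727 | balance=71885
6 | pay 12575 | balance=61243
7 | pay 10653 | balance=52237
8 | pay 11645 | balance=41997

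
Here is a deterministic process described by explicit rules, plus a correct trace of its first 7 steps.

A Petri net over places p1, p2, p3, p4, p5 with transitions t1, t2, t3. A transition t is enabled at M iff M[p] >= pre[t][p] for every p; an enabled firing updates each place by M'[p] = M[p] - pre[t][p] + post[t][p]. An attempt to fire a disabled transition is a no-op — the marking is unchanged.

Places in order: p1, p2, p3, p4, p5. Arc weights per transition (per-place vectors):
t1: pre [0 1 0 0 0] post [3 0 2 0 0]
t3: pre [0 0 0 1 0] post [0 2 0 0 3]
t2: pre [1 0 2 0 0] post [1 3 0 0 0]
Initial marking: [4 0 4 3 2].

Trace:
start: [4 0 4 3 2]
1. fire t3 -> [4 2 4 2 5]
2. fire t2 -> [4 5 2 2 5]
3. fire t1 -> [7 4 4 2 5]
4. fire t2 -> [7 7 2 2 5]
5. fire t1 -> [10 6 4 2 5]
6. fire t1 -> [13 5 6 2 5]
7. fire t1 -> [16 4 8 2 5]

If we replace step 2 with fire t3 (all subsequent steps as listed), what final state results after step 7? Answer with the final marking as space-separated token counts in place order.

16 3 10 1 8

(re-executing from step 2 with the substitution; state before step 2: [4 2 4 2 5])
2. fire t3 -> [4 4 4 1 8]
3. fire t1 -> [7 3 6 1 8]
4. fire t2 -> [7 6 4 1 8]
5. fire t1 -> [10 5 6 1 8]
6. fire t1 -> [13 4 8 1 8]
7. fire t1 -> [16 3 10 1 8]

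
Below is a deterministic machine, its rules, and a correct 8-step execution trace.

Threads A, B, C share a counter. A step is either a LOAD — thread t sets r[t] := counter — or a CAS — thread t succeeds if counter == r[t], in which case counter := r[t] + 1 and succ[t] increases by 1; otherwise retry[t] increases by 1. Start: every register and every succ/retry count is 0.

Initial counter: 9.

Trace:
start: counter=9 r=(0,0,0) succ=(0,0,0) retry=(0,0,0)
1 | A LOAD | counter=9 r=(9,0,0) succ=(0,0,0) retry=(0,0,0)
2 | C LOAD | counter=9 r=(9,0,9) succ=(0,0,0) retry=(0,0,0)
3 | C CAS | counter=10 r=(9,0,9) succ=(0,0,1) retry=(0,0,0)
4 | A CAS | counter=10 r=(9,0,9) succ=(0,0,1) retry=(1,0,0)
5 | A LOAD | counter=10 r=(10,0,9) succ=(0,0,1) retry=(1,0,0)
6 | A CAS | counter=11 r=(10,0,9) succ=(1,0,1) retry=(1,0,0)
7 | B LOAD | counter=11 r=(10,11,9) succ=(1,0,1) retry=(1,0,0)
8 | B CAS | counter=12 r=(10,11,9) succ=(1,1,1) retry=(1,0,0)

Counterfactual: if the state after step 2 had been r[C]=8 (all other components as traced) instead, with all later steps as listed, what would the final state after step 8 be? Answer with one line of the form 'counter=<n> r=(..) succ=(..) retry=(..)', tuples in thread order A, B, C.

counter=12 r=(10,11,8) succ=(2,1,0) retry=(0,0,1)

state after step 2 := counter=9 r=(9,0,8) succ=(0,0,0) retry=(0,0,0)
3 | C CAS | counter=9 r=(9,0,8) succ=(0,0,0) retry=(0,0,1)
4 | A CAS | counter=10 r=(9,0,8) succ=(1,0,0) retry=(0,0,1)
5 | A LOAD | counter=10 r=(10,0,8) succ=(1,0,0) retry=(0,0,1)
6 | A CAS | counter=11 r=(10,0,8) succ=(2,0,0) retry=(0,0,1)
7 | B LOAD | counter=11 r=(10,11,8) succ=(2,0,0) retry=(0,0,1)
8 | B CAS | counter=12 r=(10,11,8) succ=(2,1,0) retry=(0,0,1)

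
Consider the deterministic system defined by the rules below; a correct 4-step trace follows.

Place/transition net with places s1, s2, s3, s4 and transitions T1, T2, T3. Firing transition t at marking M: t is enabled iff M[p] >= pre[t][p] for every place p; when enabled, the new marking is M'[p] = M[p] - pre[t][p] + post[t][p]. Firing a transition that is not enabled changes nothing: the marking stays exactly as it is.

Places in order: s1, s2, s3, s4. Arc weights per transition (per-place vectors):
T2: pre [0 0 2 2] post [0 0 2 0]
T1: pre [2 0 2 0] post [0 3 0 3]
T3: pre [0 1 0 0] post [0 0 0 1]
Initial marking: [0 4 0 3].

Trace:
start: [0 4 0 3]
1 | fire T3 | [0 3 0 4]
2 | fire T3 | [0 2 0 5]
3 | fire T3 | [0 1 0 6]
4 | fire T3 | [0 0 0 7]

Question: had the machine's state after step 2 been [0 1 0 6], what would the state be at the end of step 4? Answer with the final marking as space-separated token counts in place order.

state after step 2 := [0 1 0 6]
3 | fire T3 | [0 0 0 7]
4 | fire T3 | [0 0 0 7]

0 0 0 7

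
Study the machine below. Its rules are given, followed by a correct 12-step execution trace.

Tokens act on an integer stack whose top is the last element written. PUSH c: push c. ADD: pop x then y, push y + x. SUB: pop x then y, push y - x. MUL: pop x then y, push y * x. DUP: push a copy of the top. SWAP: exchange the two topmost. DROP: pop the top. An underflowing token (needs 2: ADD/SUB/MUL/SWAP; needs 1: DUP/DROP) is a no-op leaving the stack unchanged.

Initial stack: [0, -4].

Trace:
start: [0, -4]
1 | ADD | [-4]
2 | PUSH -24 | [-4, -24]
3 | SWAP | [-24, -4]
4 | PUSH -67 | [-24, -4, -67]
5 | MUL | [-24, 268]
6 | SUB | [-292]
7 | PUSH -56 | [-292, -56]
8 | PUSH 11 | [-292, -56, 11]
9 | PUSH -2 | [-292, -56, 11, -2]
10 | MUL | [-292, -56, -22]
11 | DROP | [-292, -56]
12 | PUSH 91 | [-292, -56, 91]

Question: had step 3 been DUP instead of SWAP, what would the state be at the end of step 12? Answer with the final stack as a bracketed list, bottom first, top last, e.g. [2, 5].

[-4, -1632, -56, 91]

(re-executing from step 3 with the substitution; state before step 3: [-4, -24])
3 | DUP | [-4, -24, -24]
4 | PUSH -67 | [-4, -24, -24, -67]
5 | MUL | [-4, -24, 1608]
6 | SUB | [-4, -1632]
7 | PUSH -56 | [-4, -1632, -56]
8 | PUSH 11 | [-4, -1632, -56, 11]
9 | PUSH -2 | [-4, -1632, -56, 11, -2]
10 | MUL | [-4, -1632, -56, -22]
11 | DROP | [-4, -1632, -56]
12 | PUSH 91 | [-4, -1632, -56, 91]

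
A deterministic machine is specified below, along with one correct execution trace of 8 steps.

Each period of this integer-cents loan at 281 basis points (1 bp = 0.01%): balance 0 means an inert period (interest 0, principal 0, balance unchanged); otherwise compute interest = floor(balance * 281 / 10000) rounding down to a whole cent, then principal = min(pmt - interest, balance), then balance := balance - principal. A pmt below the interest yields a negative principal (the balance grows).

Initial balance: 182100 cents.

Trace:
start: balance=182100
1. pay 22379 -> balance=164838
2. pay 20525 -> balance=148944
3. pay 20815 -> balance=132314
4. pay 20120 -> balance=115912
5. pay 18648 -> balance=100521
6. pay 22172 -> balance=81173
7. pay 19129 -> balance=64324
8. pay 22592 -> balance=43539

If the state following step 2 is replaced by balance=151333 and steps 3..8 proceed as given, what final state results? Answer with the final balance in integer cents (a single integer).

46360

state after step 2 := balance=151333
3. pay 20815 -> balance=134770
4. pay 20120 -> balance=118437
5. pay 18648 -> balance=103117
6. pay 22172 -> balance=83842
7. pay 19129 -> balance=67068
8. pay 22592 -> balance=46360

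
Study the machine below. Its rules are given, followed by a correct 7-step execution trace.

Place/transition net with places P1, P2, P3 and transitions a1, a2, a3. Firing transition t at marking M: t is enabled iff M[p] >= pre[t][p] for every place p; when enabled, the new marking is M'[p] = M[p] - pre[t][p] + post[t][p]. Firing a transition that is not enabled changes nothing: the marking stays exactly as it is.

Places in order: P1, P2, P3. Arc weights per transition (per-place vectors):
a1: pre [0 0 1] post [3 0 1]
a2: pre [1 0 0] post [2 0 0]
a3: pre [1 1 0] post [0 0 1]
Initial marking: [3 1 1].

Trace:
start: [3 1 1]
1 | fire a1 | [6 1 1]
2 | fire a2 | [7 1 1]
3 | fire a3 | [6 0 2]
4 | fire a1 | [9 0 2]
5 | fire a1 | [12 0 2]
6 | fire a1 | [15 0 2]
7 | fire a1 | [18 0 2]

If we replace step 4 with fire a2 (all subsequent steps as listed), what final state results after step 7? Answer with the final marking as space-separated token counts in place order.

(re-executing from step 4 with the substitution; state before step 4: [6 0 2])
4 | fire a2 | [7 0 2]
5 | fire a1 | [10 0 2]
6 | fire a1 | [13 0 2]
7 | fire a1 | [16 0 2]

16 0 2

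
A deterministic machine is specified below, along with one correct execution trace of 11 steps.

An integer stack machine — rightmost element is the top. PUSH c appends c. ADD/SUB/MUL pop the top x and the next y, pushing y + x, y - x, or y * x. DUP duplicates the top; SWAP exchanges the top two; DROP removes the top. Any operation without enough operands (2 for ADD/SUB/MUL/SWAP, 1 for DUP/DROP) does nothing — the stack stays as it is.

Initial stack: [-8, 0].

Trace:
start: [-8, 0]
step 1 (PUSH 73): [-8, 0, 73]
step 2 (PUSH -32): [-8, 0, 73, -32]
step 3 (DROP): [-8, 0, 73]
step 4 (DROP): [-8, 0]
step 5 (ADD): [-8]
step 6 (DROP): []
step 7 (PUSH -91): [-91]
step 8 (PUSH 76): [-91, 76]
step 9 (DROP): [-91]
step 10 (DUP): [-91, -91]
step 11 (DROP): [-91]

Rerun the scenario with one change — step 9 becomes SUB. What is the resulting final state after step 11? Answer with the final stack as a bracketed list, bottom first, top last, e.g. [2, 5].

[-167]

(re-executing from step 9 with the substitution; state before step 9: [-91, 76])
step 9 (SUB): [-167]
step 10 (DUP): [-167, -167]
step 11 (DROP): [-167]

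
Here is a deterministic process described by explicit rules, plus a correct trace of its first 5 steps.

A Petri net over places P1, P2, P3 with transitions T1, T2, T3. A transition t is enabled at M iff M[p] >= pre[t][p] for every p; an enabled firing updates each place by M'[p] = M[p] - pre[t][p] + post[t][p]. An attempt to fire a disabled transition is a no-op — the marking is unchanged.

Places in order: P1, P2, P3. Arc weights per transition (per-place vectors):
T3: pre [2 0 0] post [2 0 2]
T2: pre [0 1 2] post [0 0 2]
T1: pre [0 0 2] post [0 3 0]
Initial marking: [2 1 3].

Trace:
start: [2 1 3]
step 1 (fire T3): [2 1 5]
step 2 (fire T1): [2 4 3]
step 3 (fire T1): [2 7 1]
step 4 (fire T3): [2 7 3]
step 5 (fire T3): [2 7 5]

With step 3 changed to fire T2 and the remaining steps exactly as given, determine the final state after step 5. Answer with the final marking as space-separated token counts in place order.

(re-executing from step 3 with the substitution; state before step 3: [2 4 3])
step 3 (fire T2): [2 3 3]
step 4 (fire T3): [2 3 5]
step 5 (fire T3): [2 3 7]

2 3 7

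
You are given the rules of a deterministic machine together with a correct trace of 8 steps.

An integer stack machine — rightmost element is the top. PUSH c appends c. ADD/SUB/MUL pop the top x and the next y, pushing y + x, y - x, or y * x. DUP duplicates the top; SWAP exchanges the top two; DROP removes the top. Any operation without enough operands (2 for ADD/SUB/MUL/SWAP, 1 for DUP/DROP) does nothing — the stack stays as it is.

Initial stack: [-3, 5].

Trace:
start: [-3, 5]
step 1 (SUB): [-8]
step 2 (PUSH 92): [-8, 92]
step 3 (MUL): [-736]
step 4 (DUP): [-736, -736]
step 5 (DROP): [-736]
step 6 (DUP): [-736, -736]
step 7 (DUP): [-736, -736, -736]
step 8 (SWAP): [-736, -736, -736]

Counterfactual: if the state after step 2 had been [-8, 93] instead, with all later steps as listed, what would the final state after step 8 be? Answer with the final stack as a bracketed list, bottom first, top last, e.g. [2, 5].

state after step 2 := [-8, 93]
step 3 (MUL): [-744]
step 4 (DUP): [-744, -744]
step 5 (DROP): [-744]
step 6 (DUP): [-744, -744]
step 7 (DUP): [-744, -744, -744]
step 8 (SWAP): [-744, -744, -744]

[-744, -744, -744]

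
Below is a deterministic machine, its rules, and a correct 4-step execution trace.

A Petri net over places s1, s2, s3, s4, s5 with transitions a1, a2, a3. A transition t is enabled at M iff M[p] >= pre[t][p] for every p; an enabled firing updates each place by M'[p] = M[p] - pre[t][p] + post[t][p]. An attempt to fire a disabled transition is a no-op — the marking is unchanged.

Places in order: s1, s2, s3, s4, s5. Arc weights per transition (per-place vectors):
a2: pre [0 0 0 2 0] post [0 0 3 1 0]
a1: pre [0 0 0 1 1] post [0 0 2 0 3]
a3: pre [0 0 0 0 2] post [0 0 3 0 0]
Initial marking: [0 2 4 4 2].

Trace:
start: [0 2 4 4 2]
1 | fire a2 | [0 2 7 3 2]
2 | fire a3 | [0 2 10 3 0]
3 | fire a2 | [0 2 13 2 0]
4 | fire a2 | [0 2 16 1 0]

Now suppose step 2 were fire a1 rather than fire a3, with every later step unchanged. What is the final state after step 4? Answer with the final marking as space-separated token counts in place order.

(re-executing from step 2 with the substitution; state before step 2: [0 2 7 3 2])
2 | fire a1 | [0 2 9 2 4]
3 | fire a2 | [0 2 12 1 4]
4 | fire a2 | [0 2 12 1 4]

0 2 12 1 4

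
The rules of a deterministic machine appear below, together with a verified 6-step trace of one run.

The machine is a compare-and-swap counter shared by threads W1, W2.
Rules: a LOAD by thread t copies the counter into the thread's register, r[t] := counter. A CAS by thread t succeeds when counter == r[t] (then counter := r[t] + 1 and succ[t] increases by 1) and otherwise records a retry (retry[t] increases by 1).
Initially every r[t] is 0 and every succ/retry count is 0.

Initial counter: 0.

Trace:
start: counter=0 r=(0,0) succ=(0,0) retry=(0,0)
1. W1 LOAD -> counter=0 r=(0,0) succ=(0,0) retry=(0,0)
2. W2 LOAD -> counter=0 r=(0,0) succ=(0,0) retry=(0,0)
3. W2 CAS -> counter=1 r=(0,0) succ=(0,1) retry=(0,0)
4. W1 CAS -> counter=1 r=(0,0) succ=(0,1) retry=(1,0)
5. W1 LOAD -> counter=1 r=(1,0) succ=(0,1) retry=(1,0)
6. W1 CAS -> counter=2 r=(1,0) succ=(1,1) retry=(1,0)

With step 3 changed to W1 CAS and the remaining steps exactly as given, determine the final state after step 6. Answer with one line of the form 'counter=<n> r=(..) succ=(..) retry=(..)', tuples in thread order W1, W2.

counter=2 r=(1,0) succ=(2,0) retry=(1,0)

(re-executing from step 3 with the substitution; state before step 3: counter=0 r=(0,0) succ=(0,0) retry=(0,0))
3. W1 CAS -> counter=1 r=(0,0) succ=(1,0) retry=(0,0)
4. W1 CAS -> counter=1 r=(0,0) succ=(1,0) retry=(1,0)
5. W1 LOAD -> counter=1 r=(1,0) succ=(1,0) retry=(1,0)
6. W1 CAS -> counter=2 r=(1,0) succ=(2,0) retry=(1,0)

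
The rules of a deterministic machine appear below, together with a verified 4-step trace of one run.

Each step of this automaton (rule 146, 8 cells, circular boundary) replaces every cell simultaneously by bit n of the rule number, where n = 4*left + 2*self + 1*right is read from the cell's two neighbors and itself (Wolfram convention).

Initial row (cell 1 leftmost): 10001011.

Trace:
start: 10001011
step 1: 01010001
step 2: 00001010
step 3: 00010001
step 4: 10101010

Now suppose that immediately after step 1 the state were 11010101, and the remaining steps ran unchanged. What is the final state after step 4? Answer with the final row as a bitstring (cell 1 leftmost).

00100010

state after step 1 := 11010101
step 2: 10000000
step 3: 01000001
step 4: 00100010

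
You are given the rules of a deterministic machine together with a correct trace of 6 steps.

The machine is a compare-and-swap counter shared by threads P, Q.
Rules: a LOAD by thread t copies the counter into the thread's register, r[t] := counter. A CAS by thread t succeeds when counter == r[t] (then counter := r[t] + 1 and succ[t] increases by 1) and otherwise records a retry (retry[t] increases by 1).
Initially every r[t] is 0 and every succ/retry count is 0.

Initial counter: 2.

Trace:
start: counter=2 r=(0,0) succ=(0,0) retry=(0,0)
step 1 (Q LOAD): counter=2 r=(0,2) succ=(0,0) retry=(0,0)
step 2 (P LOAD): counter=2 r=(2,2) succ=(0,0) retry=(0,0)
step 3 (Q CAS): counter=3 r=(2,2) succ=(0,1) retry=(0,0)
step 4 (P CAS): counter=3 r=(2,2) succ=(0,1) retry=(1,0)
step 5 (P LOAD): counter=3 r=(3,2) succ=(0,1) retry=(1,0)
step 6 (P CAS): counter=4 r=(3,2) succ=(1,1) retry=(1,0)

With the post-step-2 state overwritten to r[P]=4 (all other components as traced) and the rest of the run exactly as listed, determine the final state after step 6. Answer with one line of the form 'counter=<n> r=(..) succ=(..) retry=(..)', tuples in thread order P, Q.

state after step 2 := counter=2 r=(4,2) succ=(0,0) retry=(0,0)
step 3 (Q CAS): counter=3 r=(4,2) succ=(0,1) retry=(0,0)
step 4 (P CAS): counter=3 r=(4,2) succ=(0,1) retry=(1,0)
step 5 (P LOAD): counter=3 r=(3,2) succ=(0,1) retry=(1,0)
step 6 (P CAS): counter=4 r=(3,2) succ=(1,1) retry=(1,0)

counter=4 r=(3,2) succ=(1,1) retry=(1,0)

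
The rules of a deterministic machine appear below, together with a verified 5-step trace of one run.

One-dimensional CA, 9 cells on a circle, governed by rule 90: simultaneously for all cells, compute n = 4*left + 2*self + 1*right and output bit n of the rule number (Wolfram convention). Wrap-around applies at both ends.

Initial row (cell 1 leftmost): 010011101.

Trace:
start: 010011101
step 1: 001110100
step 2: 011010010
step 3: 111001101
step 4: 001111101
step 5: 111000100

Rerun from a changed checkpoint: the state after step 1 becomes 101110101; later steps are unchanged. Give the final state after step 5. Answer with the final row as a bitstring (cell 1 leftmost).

state after step 1 := 101110101
step 2: 101010001
step 3: 100001011
step 4: 110010010
step 5: 111101100

111101100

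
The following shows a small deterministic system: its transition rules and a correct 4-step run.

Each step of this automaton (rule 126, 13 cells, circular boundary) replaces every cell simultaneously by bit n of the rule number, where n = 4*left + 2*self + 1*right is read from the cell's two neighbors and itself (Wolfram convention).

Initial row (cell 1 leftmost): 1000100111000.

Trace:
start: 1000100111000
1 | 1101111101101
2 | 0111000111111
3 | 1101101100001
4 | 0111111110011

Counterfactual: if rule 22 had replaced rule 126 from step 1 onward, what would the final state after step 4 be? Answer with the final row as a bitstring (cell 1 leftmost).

(re-executing steps 1..4 under rule 22; state before step 1: 1000100111000)
1 | 1101111000101
2 | 0000000101100
3 | 0000001100010
4 | 0000010010111

0000010010111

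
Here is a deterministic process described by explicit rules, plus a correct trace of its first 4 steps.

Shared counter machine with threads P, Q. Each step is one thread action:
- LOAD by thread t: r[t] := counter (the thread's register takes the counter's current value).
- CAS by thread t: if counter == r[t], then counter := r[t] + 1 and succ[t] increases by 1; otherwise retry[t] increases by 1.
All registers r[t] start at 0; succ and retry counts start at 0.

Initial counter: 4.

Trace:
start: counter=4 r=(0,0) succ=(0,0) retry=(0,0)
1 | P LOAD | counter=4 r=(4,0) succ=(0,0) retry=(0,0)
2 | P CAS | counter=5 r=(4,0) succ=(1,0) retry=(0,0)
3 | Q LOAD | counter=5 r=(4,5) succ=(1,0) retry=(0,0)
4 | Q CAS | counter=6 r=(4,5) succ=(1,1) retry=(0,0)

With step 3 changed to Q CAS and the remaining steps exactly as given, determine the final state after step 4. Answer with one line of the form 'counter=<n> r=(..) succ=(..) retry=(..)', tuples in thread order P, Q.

counter=5 r=(4,0) succ=(1,0) retry=(0,2)

(re-executing from step 3 with the substitution; state before step 3: counter=5 r=(4,0) succ=(1,0) retry=(0,0))
3 | Q CAS | counter=5 r=(4,0) succ=(1,0) retry=(0,1)
4 | Q CAS | counter=5 r=(4,0) succ=(1,0) retry=(0,2)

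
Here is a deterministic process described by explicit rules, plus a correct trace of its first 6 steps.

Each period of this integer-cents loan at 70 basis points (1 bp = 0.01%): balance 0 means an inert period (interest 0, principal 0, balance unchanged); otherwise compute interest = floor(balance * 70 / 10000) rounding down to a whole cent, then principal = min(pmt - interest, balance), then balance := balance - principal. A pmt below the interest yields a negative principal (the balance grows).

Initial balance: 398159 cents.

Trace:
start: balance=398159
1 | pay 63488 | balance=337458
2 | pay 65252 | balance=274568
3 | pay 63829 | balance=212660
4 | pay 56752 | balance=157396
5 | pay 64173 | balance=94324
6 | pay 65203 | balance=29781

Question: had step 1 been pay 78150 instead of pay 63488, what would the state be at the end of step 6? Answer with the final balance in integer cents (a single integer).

14598

(re-executing from step 1 with the substitution; state before step 1: balance=398159)
1 | pay 78150 | balance=322796
2 | pay 65252 | balance=259803
3 | pay 63829 | balance=197792
4 | pay 56752 | balance=142424
5 | pay 64173 | balance=79247
6 | pay 65203 | balance=14598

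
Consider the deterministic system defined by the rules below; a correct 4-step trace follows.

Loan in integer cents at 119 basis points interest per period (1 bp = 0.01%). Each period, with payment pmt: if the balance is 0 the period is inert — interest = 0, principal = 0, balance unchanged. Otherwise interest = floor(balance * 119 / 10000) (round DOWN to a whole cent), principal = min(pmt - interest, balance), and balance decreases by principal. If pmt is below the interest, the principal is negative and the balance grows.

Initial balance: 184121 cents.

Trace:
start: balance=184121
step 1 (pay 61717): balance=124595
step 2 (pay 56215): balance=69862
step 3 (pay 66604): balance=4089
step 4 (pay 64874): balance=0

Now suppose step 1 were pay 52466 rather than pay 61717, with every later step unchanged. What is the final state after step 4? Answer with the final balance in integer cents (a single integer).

0

(re-executing from step 1 with the substitution; state before step 1: balance=184121)
step 1 (pay 52466): balance=133846
step 2 (pay 56215): balance=79223
step 3 (pay 66604): balance=13561
step 4 (pay 64874): balance=0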